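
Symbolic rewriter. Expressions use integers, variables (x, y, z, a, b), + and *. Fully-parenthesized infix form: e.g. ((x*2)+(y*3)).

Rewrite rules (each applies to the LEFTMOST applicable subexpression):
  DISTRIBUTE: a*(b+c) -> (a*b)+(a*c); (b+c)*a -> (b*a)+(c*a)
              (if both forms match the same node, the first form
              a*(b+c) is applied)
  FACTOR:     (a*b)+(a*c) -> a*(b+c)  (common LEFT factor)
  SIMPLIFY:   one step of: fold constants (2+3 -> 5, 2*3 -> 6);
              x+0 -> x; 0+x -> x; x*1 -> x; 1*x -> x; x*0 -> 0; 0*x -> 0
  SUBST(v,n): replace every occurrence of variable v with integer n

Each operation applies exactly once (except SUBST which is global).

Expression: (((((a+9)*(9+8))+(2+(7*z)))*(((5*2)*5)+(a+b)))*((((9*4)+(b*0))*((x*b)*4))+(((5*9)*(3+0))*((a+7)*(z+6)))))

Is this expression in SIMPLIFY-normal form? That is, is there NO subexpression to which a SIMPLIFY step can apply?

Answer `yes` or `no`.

Answer: no

Derivation:
Expression: (((((a+9)*(9+8))+(2+(7*z)))*(((5*2)*5)+(a+b)))*((((9*4)+(b*0))*((x*b)*4))+(((5*9)*(3+0))*((a+7)*(z+6)))))
Scanning for simplifiable subexpressions (pre-order)...
  at root: (((((a+9)*(9+8))+(2+(7*z)))*(((5*2)*5)+(a+b)))*((((9*4)+(b*0))*((x*b)*4))+(((5*9)*(3+0))*((a+7)*(z+6))))) (not simplifiable)
  at L: ((((a+9)*(9+8))+(2+(7*z)))*(((5*2)*5)+(a+b))) (not simplifiable)
  at LL: (((a+9)*(9+8))+(2+(7*z))) (not simplifiable)
  at LLL: ((a+9)*(9+8)) (not simplifiable)
  at LLLL: (a+9) (not simplifiable)
  at LLLR: (9+8) (SIMPLIFIABLE)
  at LLR: (2+(7*z)) (not simplifiable)
  at LLRR: (7*z) (not simplifiable)
  at LR: (((5*2)*5)+(a+b)) (not simplifiable)
  at LRL: ((5*2)*5) (not simplifiable)
  at LRLL: (5*2) (SIMPLIFIABLE)
  at LRR: (a+b) (not simplifiable)
  at R: ((((9*4)+(b*0))*((x*b)*4))+(((5*9)*(3+0))*((a+7)*(z+6)))) (not simplifiable)
  at RL: (((9*4)+(b*0))*((x*b)*4)) (not simplifiable)
  at RLL: ((9*4)+(b*0)) (not simplifiable)
  at RLLL: (9*4) (SIMPLIFIABLE)
  at RLLR: (b*0) (SIMPLIFIABLE)
  at RLR: ((x*b)*4) (not simplifiable)
  at RLRL: (x*b) (not simplifiable)
  at RR: (((5*9)*(3+0))*((a+7)*(z+6))) (not simplifiable)
  at RRL: ((5*9)*(3+0)) (not simplifiable)
  at RRLL: (5*9) (SIMPLIFIABLE)
  at RRLR: (3+0) (SIMPLIFIABLE)
  at RRR: ((a+7)*(z+6)) (not simplifiable)
  at RRRL: (a+7) (not simplifiable)
  at RRRR: (z+6) (not simplifiable)
Found simplifiable subexpr at path LLLR: (9+8)
One SIMPLIFY step would give: (((((a+9)*17)+(2+(7*z)))*(((5*2)*5)+(a+b)))*((((9*4)+(b*0))*((x*b)*4))+(((5*9)*(3+0))*((a+7)*(z+6)))))
-> NOT in normal form.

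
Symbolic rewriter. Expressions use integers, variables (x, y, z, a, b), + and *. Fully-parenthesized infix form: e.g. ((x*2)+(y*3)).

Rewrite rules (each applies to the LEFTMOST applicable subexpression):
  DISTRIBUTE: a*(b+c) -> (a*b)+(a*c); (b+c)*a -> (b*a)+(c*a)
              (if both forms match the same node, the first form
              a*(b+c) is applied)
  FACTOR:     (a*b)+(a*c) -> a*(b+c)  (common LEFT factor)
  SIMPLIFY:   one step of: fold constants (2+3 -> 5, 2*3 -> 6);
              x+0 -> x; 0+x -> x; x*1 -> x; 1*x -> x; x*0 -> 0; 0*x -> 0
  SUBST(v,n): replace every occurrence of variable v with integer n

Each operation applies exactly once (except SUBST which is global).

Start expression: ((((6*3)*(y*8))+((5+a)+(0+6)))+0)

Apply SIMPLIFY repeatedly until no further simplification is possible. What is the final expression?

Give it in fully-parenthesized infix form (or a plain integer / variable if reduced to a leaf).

Start: ((((6*3)*(y*8))+((5+a)+(0+6)))+0)
Step 1: at root: ((((6*3)*(y*8))+((5+a)+(0+6)))+0) -> (((6*3)*(y*8))+((5+a)+(0+6))); overall: ((((6*3)*(y*8))+((5+a)+(0+6)))+0) -> (((6*3)*(y*8))+((5+a)+(0+6)))
Step 2: at LL: (6*3) -> 18; overall: (((6*3)*(y*8))+((5+a)+(0+6))) -> ((18*(y*8))+((5+a)+(0+6)))
Step 3: at RR: (0+6) -> 6; overall: ((18*(y*8))+((5+a)+(0+6))) -> ((18*(y*8))+((5+a)+6))
Fixed point: ((18*(y*8))+((5+a)+6))

Answer: ((18*(y*8))+((5+a)+6))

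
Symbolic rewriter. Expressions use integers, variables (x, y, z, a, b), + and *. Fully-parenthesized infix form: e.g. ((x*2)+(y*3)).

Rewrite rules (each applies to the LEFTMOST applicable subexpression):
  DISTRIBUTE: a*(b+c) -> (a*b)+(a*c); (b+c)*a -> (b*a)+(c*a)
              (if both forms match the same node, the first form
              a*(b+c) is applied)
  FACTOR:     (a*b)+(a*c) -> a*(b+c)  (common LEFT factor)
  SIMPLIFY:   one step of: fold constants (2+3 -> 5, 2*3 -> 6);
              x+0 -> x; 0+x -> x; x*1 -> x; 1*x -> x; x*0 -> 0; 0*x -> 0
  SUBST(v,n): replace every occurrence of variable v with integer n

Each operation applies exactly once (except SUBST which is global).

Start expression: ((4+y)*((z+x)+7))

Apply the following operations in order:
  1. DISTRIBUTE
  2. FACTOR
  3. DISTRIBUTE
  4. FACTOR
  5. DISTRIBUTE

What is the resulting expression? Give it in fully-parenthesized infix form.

Start: ((4+y)*((z+x)+7))
Apply DISTRIBUTE at root (target: ((4+y)*((z+x)+7))): ((4+y)*((z+x)+7)) -> (((4+y)*(z+x))+((4+y)*7))
Apply FACTOR at root (target: (((4+y)*(z+x))+((4+y)*7))): (((4+y)*(z+x))+((4+y)*7)) -> ((4+y)*((z+x)+7))
Apply DISTRIBUTE at root (target: ((4+y)*((z+x)+7))): ((4+y)*((z+x)+7)) -> (((4+y)*(z+x))+((4+y)*7))
Apply FACTOR at root (target: (((4+y)*(z+x))+((4+y)*7))): (((4+y)*(z+x))+((4+y)*7)) -> ((4+y)*((z+x)+7))
Apply DISTRIBUTE at root (target: ((4+y)*((z+x)+7))): ((4+y)*((z+x)+7)) -> (((4+y)*(z+x))+((4+y)*7))

Answer: (((4+y)*(z+x))+((4+y)*7))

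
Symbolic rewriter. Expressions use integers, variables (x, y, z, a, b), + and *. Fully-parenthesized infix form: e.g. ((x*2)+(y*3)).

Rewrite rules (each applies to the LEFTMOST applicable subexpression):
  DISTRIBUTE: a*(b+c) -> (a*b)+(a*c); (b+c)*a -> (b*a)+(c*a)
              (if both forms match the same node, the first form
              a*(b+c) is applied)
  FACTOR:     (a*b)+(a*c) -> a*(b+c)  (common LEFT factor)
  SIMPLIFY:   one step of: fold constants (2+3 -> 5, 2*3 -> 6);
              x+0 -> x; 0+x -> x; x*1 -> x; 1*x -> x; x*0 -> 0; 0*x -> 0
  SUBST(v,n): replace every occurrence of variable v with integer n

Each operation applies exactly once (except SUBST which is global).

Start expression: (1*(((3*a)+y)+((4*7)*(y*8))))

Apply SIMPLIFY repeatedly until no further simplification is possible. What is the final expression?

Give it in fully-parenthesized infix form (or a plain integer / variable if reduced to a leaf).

Answer: (((3*a)+y)+(28*(y*8)))

Derivation:
Start: (1*(((3*a)+y)+((4*7)*(y*8))))
Step 1: at root: (1*(((3*a)+y)+((4*7)*(y*8)))) -> (((3*a)+y)+((4*7)*(y*8))); overall: (1*(((3*a)+y)+((4*7)*(y*8)))) -> (((3*a)+y)+((4*7)*(y*8)))
Step 2: at RL: (4*7) -> 28; overall: (((3*a)+y)+((4*7)*(y*8))) -> (((3*a)+y)+(28*(y*8)))
Fixed point: (((3*a)+y)+(28*(y*8)))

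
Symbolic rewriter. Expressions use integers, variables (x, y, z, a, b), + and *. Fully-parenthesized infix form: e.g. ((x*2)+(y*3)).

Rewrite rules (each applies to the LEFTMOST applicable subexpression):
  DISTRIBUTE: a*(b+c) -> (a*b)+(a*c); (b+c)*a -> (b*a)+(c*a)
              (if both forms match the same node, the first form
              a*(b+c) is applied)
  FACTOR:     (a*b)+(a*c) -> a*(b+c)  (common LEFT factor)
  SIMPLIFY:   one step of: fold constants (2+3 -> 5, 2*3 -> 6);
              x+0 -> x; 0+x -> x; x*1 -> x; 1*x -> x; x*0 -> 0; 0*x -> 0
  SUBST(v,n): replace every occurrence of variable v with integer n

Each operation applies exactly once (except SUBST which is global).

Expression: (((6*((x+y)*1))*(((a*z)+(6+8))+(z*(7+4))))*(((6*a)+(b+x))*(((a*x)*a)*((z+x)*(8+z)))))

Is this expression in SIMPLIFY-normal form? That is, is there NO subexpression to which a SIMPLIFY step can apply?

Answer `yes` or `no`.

Expression: (((6*((x+y)*1))*(((a*z)+(6+8))+(z*(7+4))))*(((6*a)+(b+x))*(((a*x)*a)*((z+x)*(8+z)))))
Scanning for simplifiable subexpressions (pre-order)...
  at root: (((6*((x+y)*1))*(((a*z)+(6+8))+(z*(7+4))))*(((6*a)+(b+x))*(((a*x)*a)*((z+x)*(8+z))))) (not simplifiable)
  at L: ((6*((x+y)*1))*(((a*z)+(6+8))+(z*(7+4)))) (not simplifiable)
  at LL: (6*((x+y)*1)) (not simplifiable)
  at LLR: ((x+y)*1) (SIMPLIFIABLE)
  at LLRL: (x+y) (not simplifiable)
  at LR: (((a*z)+(6+8))+(z*(7+4))) (not simplifiable)
  at LRL: ((a*z)+(6+8)) (not simplifiable)
  at LRLL: (a*z) (not simplifiable)
  at LRLR: (6+8) (SIMPLIFIABLE)
  at LRR: (z*(7+4)) (not simplifiable)
  at LRRR: (7+4) (SIMPLIFIABLE)
  at R: (((6*a)+(b+x))*(((a*x)*a)*((z+x)*(8+z)))) (not simplifiable)
  at RL: ((6*a)+(b+x)) (not simplifiable)
  at RLL: (6*a) (not simplifiable)
  at RLR: (b+x) (not simplifiable)
  at RR: (((a*x)*a)*((z+x)*(8+z))) (not simplifiable)
  at RRL: ((a*x)*a) (not simplifiable)
  at RRLL: (a*x) (not simplifiable)
  at RRR: ((z+x)*(8+z)) (not simplifiable)
  at RRRL: (z+x) (not simplifiable)
  at RRRR: (8+z) (not simplifiable)
Found simplifiable subexpr at path LLR: ((x+y)*1)
One SIMPLIFY step would give: (((6*(x+y))*(((a*z)+(6+8))+(z*(7+4))))*(((6*a)+(b+x))*(((a*x)*a)*((z+x)*(8+z)))))
-> NOT in normal form.

Answer: no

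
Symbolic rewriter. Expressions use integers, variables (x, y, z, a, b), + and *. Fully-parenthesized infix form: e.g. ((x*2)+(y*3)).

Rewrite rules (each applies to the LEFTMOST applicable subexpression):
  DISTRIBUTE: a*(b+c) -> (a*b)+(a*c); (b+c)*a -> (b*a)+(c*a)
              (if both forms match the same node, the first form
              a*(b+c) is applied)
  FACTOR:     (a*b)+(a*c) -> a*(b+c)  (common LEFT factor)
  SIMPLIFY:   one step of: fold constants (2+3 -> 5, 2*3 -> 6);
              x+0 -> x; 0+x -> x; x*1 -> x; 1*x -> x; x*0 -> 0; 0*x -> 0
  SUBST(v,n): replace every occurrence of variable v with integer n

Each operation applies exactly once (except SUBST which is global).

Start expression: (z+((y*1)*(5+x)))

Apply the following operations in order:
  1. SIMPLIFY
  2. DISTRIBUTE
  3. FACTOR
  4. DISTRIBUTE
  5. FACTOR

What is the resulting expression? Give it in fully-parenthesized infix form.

Answer: (z+(y*(5+x)))

Derivation:
Start: (z+((y*1)*(5+x)))
Apply SIMPLIFY at RL (target: (y*1)): (z+((y*1)*(5+x))) -> (z+(y*(5+x)))
Apply DISTRIBUTE at R (target: (y*(5+x))): (z+(y*(5+x))) -> (z+((y*5)+(y*x)))
Apply FACTOR at R (target: ((y*5)+(y*x))): (z+((y*5)+(y*x))) -> (z+(y*(5+x)))
Apply DISTRIBUTE at R (target: (y*(5+x))): (z+(y*(5+x))) -> (z+((y*5)+(y*x)))
Apply FACTOR at R (target: ((y*5)+(y*x))): (z+((y*5)+(y*x))) -> (z+(y*(5+x)))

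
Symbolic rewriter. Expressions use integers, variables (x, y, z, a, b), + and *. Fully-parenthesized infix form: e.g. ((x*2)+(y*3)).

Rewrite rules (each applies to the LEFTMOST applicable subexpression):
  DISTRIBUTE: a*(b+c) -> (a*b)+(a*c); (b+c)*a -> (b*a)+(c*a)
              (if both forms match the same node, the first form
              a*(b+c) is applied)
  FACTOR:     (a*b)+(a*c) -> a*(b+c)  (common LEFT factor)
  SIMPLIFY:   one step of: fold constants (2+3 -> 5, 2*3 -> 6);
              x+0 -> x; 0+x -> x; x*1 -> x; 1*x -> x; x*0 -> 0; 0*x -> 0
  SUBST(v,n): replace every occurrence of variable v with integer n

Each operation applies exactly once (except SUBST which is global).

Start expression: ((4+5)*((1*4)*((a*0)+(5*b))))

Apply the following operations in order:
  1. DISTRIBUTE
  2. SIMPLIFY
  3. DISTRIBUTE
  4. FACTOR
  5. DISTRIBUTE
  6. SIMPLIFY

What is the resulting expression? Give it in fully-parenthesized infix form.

Start: ((4+5)*((1*4)*((a*0)+(5*b))))
Apply DISTRIBUTE at root (target: ((4+5)*((1*4)*((a*0)+(5*b))))): ((4+5)*((1*4)*((a*0)+(5*b)))) -> ((4*((1*4)*((a*0)+(5*b))))+(5*((1*4)*((a*0)+(5*b)))))
Apply SIMPLIFY at LRL (target: (1*4)): ((4*((1*4)*((a*0)+(5*b))))+(5*((1*4)*((a*0)+(5*b))))) -> ((4*(4*((a*0)+(5*b))))+(5*((1*4)*((a*0)+(5*b)))))
Apply DISTRIBUTE at LR (target: (4*((a*0)+(5*b)))): ((4*(4*((a*0)+(5*b))))+(5*((1*4)*((a*0)+(5*b))))) -> ((4*((4*(a*0))+(4*(5*b))))+(5*((1*4)*((a*0)+(5*b)))))
Apply FACTOR at LR (target: ((4*(a*0))+(4*(5*b)))): ((4*((4*(a*0))+(4*(5*b))))+(5*((1*4)*((a*0)+(5*b))))) -> ((4*(4*((a*0)+(5*b))))+(5*((1*4)*((a*0)+(5*b)))))
Apply DISTRIBUTE at LR (target: (4*((a*0)+(5*b)))): ((4*(4*((a*0)+(5*b))))+(5*((1*4)*((a*0)+(5*b))))) -> ((4*((4*(a*0))+(4*(5*b))))+(5*((1*4)*((a*0)+(5*b)))))
Apply SIMPLIFY at LRLR (target: (a*0)): ((4*((4*(a*0))+(4*(5*b))))+(5*((1*4)*((a*0)+(5*b))))) -> ((4*((4*0)+(4*(5*b))))+(5*((1*4)*((a*0)+(5*b)))))

Answer: ((4*((4*0)+(4*(5*b))))+(5*((1*4)*((a*0)+(5*b)))))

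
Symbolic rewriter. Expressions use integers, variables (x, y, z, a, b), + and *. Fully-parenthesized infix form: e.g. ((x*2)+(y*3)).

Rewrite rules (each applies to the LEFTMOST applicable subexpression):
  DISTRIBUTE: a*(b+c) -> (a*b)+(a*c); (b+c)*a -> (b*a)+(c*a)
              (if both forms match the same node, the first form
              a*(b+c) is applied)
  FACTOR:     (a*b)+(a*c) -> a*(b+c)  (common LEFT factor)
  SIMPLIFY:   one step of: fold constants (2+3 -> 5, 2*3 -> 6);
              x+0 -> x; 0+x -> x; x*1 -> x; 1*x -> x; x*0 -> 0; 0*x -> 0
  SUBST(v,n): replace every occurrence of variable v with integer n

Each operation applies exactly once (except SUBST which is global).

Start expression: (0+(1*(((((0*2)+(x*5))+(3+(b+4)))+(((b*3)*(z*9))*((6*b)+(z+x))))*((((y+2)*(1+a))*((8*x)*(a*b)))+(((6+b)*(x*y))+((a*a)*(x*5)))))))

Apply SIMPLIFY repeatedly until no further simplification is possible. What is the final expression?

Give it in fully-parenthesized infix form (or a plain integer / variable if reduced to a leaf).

Start: (0+(1*(((((0*2)+(x*5))+(3+(b+4)))+(((b*3)*(z*9))*((6*b)+(z+x))))*((((y+2)*(1+a))*((8*x)*(a*b)))+(((6+b)*(x*y))+((a*a)*(x*5)))))))
Step 1: at root: (0+(1*(((((0*2)+(x*5))+(3+(b+4)))+(((b*3)*(z*9))*((6*b)+(z+x))))*((((y+2)*(1+a))*((8*x)*(a*b)))+(((6+b)*(x*y))+((a*a)*(x*5))))))) -> (1*(((((0*2)+(x*5))+(3+(b+4)))+(((b*3)*(z*9))*((6*b)+(z+x))))*((((y+2)*(1+a))*((8*x)*(a*b)))+(((6+b)*(x*y))+((a*a)*(x*5)))))); overall: (0+(1*(((((0*2)+(x*5))+(3+(b+4)))+(((b*3)*(z*9))*((6*b)+(z+x))))*((((y+2)*(1+a))*((8*x)*(a*b)))+(((6+b)*(x*y))+((a*a)*(x*5))))))) -> (1*(((((0*2)+(x*5))+(3+(b+4)))+(((b*3)*(z*9))*((6*b)+(z+x))))*((((y+2)*(1+a))*((8*x)*(a*b)))+(((6+b)*(x*y))+((a*a)*(x*5))))))
Step 2: at root: (1*(((((0*2)+(x*5))+(3+(b+4)))+(((b*3)*(z*9))*((6*b)+(z+x))))*((((y+2)*(1+a))*((8*x)*(a*b)))+(((6+b)*(x*y))+((a*a)*(x*5)))))) -> (((((0*2)+(x*5))+(3+(b+4)))+(((b*3)*(z*9))*((6*b)+(z+x))))*((((y+2)*(1+a))*((8*x)*(a*b)))+(((6+b)*(x*y))+((a*a)*(x*5))))); overall: (1*(((((0*2)+(x*5))+(3+(b+4)))+(((b*3)*(z*9))*((6*b)+(z+x))))*((((y+2)*(1+a))*((8*x)*(a*b)))+(((6+b)*(x*y))+((a*a)*(x*5)))))) -> (((((0*2)+(x*5))+(3+(b+4)))+(((b*3)*(z*9))*((6*b)+(z+x))))*((((y+2)*(1+a))*((8*x)*(a*b)))+(((6+b)*(x*y))+((a*a)*(x*5)))))
Step 3: at LLLL: (0*2) -> 0; overall: (((((0*2)+(x*5))+(3+(b+4)))+(((b*3)*(z*9))*((6*b)+(z+x))))*((((y+2)*(1+a))*((8*x)*(a*b)))+(((6+b)*(x*y))+((a*a)*(x*5))))) -> ((((0+(x*5))+(3+(b+4)))+(((b*3)*(z*9))*((6*b)+(z+x))))*((((y+2)*(1+a))*((8*x)*(a*b)))+(((6+b)*(x*y))+((a*a)*(x*5)))))
Step 4: at LLL: (0+(x*5)) -> (x*5); overall: ((((0+(x*5))+(3+(b+4)))+(((b*3)*(z*9))*((6*b)+(z+x))))*((((y+2)*(1+a))*((8*x)*(a*b)))+(((6+b)*(x*y))+((a*a)*(x*5))))) -> ((((x*5)+(3+(b+4)))+(((b*3)*(z*9))*((6*b)+(z+x))))*((((y+2)*(1+a))*((8*x)*(a*b)))+(((6+b)*(x*y))+((a*a)*(x*5)))))
Fixed point: ((((x*5)+(3+(b+4)))+(((b*3)*(z*9))*((6*b)+(z+x))))*((((y+2)*(1+a))*((8*x)*(a*b)))+(((6+b)*(x*y))+((a*a)*(x*5)))))

Answer: ((((x*5)+(3+(b+4)))+(((b*3)*(z*9))*((6*b)+(z+x))))*((((y+2)*(1+a))*((8*x)*(a*b)))+(((6+b)*(x*y))+((a*a)*(x*5)))))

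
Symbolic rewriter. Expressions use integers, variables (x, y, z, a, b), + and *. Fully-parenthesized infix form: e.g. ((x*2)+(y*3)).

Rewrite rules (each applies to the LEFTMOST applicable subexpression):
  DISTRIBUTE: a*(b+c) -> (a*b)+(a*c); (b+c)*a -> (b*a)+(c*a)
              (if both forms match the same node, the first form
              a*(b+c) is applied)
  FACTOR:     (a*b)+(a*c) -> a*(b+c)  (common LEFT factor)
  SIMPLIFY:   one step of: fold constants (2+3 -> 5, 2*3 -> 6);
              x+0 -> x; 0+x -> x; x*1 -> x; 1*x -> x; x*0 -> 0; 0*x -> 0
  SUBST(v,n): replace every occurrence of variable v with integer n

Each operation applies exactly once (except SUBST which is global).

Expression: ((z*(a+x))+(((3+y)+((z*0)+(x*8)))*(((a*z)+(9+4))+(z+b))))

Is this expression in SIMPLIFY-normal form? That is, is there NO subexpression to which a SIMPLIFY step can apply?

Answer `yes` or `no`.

Answer: no

Derivation:
Expression: ((z*(a+x))+(((3+y)+((z*0)+(x*8)))*(((a*z)+(9+4))+(z+b))))
Scanning for simplifiable subexpressions (pre-order)...
  at root: ((z*(a+x))+(((3+y)+((z*0)+(x*8)))*(((a*z)+(9+4))+(z+b)))) (not simplifiable)
  at L: (z*(a+x)) (not simplifiable)
  at LR: (a+x) (not simplifiable)
  at R: (((3+y)+((z*0)+(x*8)))*(((a*z)+(9+4))+(z+b))) (not simplifiable)
  at RL: ((3+y)+((z*0)+(x*8))) (not simplifiable)
  at RLL: (3+y) (not simplifiable)
  at RLR: ((z*0)+(x*8)) (not simplifiable)
  at RLRL: (z*0) (SIMPLIFIABLE)
  at RLRR: (x*8) (not simplifiable)
  at RR: (((a*z)+(9+4))+(z+b)) (not simplifiable)
  at RRL: ((a*z)+(9+4)) (not simplifiable)
  at RRLL: (a*z) (not simplifiable)
  at RRLR: (9+4) (SIMPLIFIABLE)
  at RRR: (z+b) (not simplifiable)
Found simplifiable subexpr at path RLRL: (z*0)
One SIMPLIFY step would give: ((z*(a+x))+(((3+y)+(0+(x*8)))*(((a*z)+(9+4))+(z+b))))
-> NOT in normal form.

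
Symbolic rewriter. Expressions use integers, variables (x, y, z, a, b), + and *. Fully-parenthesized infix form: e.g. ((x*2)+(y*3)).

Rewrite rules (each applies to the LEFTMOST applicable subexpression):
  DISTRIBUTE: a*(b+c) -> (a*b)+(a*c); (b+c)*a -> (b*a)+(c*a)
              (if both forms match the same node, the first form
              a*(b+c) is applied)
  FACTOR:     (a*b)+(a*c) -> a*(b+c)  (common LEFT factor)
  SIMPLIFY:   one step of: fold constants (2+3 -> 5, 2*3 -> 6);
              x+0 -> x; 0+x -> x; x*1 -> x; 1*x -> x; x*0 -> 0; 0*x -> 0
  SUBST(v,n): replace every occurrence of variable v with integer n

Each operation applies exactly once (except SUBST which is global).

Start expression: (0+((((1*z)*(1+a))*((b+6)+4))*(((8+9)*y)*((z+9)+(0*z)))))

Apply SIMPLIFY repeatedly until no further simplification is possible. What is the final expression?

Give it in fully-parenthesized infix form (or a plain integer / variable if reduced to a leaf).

Answer: (((z*(1+a))*((b+6)+4))*((17*y)*(z+9)))

Derivation:
Start: (0+((((1*z)*(1+a))*((b+6)+4))*(((8+9)*y)*((z+9)+(0*z)))))
Step 1: at root: (0+((((1*z)*(1+a))*((b+6)+4))*(((8+9)*y)*((z+9)+(0*z))))) -> ((((1*z)*(1+a))*((b+6)+4))*(((8+9)*y)*((z+9)+(0*z)))); overall: (0+((((1*z)*(1+a))*((b+6)+4))*(((8+9)*y)*((z+9)+(0*z))))) -> ((((1*z)*(1+a))*((b+6)+4))*(((8+9)*y)*((z+9)+(0*z))))
Step 2: at LLL: (1*z) -> z; overall: ((((1*z)*(1+a))*((b+6)+4))*(((8+9)*y)*((z+9)+(0*z)))) -> (((z*(1+a))*((b+6)+4))*(((8+9)*y)*((z+9)+(0*z))))
Step 3: at RLL: (8+9) -> 17; overall: (((z*(1+a))*((b+6)+4))*(((8+9)*y)*((z+9)+(0*z)))) -> (((z*(1+a))*((b+6)+4))*((17*y)*((z+9)+(0*z))))
Step 4: at RRR: (0*z) -> 0; overall: (((z*(1+a))*((b+6)+4))*((17*y)*((z+9)+(0*z)))) -> (((z*(1+a))*((b+6)+4))*((17*y)*((z+9)+0)))
Step 5: at RR: ((z+9)+0) -> (z+9); overall: (((z*(1+a))*((b+6)+4))*((17*y)*((z+9)+0))) -> (((z*(1+a))*((b+6)+4))*((17*y)*(z+9)))
Fixed point: (((z*(1+a))*((b+6)+4))*((17*y)*(z+9)))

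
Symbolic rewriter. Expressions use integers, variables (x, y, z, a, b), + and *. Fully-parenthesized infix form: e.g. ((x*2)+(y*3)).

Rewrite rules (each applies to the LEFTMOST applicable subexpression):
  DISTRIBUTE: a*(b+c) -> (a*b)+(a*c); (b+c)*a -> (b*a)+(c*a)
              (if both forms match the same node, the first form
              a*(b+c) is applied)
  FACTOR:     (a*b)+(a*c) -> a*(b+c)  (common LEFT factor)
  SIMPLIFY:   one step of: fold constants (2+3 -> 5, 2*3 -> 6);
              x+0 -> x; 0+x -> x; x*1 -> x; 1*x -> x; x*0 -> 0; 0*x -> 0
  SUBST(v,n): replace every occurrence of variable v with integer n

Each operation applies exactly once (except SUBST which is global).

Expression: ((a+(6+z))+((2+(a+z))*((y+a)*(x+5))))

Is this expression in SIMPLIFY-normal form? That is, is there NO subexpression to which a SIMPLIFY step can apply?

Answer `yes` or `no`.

Expression: ((a+(6+z))+((2+(a+z))*((y+a)*(x+5))))
Scanning for simplifiable subexpressions (pre-order)...
  at root: ((a+(6+z))+((2+(a+z))*((y+a)*(x+5)))) (not simplifiable)
  at L: (a+(6+z)) (not simplifiable)
  at LR: (6+z) (not simplifiable)
  at R: ((2+(a+z))*((y+a)*(x+5))) (not simplifiable)
  at RL: (2+(a+z)) (not simplifiable)
  at RLR: (a+z) (not simplifiable)
  at RR: ((y+a)*(x+5)) (not simplifiable)
  at RRL: (y+a) (not simplifiable)
  at RRR: (x+5) (not simplifiable)
Result: no simplifiable subexpression found -> normal form.

Answer: yes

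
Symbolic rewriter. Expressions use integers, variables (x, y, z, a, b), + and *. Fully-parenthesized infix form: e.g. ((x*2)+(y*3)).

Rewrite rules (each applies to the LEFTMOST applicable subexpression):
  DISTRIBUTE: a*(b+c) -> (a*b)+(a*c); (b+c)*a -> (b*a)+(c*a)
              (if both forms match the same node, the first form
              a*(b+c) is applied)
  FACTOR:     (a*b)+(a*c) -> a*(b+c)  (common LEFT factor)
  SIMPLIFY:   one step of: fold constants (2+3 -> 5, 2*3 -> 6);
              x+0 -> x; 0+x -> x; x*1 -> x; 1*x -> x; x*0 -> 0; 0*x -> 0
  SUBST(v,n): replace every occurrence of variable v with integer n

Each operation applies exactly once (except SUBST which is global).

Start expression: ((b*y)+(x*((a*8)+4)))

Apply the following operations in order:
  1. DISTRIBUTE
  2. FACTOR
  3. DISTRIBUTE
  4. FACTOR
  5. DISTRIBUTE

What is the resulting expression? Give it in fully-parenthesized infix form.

Answer: ((b*y)+((x*(a*8))+(x*4)))

Derivation:
Start: ((b*y)+(x*((a*8)+4)))
Apply DISTRIBUTE at R (target: (x*((a*8)+4))): ((b*y)+(x*((a*8)+4))) -> ((b*y)+((x*(a*8))+(x*4)))
Apply FACTOR at R (target: ((x*(a*8))+(x*4))): ((b*y)+((x*(a*8))+(x*4))) -> ((b*y)+(x*((a*8)+4)))
Apply DISTRIBUTE at R (target: (x*((a*8)+4))): ((b*y)+(x*((a*8)+4))) -> ((b*y)+((x*(a*8))+(x*4)))
Apply FACTOR at R (target: ((x*(a*8))+(x*4))): ((b*y)+((x*(a*8))+(x*4))) -> ((b*y)+(x*((a*8)+4)))
Apply DISTRIBUTE at R (target: (x*((a*8)+4))): ((b*y)+(x*((a*8)+4))) -> ((b*y)+((x*(a*8))+(x*4)))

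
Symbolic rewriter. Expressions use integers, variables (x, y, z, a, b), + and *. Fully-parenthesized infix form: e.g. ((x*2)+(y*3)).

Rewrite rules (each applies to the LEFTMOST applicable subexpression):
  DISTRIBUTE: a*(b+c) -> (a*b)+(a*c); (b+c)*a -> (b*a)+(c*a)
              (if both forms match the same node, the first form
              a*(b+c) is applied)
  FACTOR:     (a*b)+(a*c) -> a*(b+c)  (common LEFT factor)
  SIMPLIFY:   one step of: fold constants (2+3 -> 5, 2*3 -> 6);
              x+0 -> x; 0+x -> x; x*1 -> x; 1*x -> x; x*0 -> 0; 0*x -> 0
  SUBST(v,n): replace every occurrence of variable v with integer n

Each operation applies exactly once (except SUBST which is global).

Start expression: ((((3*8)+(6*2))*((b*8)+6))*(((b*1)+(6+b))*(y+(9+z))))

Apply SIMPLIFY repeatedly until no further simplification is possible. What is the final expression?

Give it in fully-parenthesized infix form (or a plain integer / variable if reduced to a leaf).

Start: ((((3*8)+(6*2))*((b*8)+6))*(((b*1)+(6+b))*(y+(9+z))))
Step 1: at LLL: (3*8) -> 24; overall: ((((3*8)+(6*2))*((b*8)+6))*(((b*1)+(6+b))*(y+(9+z)))) -> (((24+(6*2))*((b*8)+6))*(((b*1)+(6+b))*(y+(9+z))))
Step 2: at LLR: (6*2) -> 12; overall: (((24+(6*2))*((b*8)+6))*(((b*1)+(6+b))*(y+(9+z)))) -> (((24+12)*((b*8)+6))*(((b*1)+(6+b))*(y+(9+z))))
Step 3: at LL: (24+12) -> 36; overall: (((24+12)*((b*8)+6))*(((b*1)+(6+b))*(y+(9+z)))) -> ((36*((b*8)+6))*(((b*1)+(6+b))*(y+(9+z))))
Step 4: at RLL: (b*1) -> b; overall: ((36*((b*8)+6))*(((b*1)+(6+b))*(y+(9+z)))) -> ((36*((b*8)+6))*((b+(6+b))*(y+(9+z))))
Fixed point: ((36*((b*8)+6))*((b+(6+b))*(y+(9+z))))

Answer: ((36*((b*8)+6))*((b+(6+b))*(y+(9+z))))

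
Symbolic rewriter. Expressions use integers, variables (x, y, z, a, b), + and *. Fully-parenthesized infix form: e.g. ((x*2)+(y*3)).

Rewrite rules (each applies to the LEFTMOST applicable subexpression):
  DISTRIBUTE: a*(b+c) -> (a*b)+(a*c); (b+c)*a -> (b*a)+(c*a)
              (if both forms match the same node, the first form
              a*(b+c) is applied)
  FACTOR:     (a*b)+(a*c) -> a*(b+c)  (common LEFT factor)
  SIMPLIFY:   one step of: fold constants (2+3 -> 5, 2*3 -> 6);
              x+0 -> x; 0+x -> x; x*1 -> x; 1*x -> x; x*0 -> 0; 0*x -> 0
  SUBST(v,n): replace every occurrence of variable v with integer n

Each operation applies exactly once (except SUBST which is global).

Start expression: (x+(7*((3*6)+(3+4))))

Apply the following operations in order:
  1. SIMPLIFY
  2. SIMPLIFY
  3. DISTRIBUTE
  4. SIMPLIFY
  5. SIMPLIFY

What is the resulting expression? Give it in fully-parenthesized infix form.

Answer: (x+(126+49))

Derivation:
Start: (x+(7*((3*6)+(3+4))))
Apply SIMPLIFY at RRL (target: (3*6)): (x+(7*((3*6)+(3+4)))) -> (x+(7*(18+(3+4))))
Apply SIMPLIFY at RRR (target: (3+4)): (x+(7*(18+(3+4)))) -> (x+(7*(18+7)))
Apply DISTRIBUTE at R (target: (7*(18+7))): (x+(7*(18+7))) -> (x+((7*18)+(7*7)))
Apply SIMPLIFY at RL (target: (7*18)): (x+((7*18)+(7*7))) -> (x+(126+(7*7)))
Apply SIMPLIFY at RR (target: (7*7)): (x+(126+(7*7))) -> (x+(126+49))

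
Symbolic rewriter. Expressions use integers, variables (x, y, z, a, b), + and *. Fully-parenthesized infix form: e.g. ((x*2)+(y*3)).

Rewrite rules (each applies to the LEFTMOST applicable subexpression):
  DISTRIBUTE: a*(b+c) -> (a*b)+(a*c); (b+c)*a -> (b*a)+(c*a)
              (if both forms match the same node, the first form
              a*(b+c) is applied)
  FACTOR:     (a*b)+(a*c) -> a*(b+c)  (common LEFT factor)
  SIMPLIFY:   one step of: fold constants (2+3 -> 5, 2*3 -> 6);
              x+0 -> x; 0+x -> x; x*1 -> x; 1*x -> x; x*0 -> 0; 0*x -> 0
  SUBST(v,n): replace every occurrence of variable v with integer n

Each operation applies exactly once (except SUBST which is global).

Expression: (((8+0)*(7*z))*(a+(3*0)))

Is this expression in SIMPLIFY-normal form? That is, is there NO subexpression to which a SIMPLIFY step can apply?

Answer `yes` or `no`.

Expression: (((8+0)*(7*z))*(a+(3*0)))
Scanning for simplifiable subexpressions (pre-order)...
  at root: (((8+0)*(7*z))*(a+(3*0))) (not simplifiable)
  at L: ((8+0)*(7*z)) (not simplifiable)
  at LL: (8+0) (SIMPLIFIABLE)
  at LR: (7*z) (not simplifiable)
  at R: (a+(3*0)) (not simplifiable)
  at RR: (3*0) (SIMPLIFIABLE)
Found simplifiable subexpr at path LL: (8+0)
One SIMPLIFY step would give: ((8*(7*z))*(a+(3*0)))
-> NOT in normal form.

Answer: no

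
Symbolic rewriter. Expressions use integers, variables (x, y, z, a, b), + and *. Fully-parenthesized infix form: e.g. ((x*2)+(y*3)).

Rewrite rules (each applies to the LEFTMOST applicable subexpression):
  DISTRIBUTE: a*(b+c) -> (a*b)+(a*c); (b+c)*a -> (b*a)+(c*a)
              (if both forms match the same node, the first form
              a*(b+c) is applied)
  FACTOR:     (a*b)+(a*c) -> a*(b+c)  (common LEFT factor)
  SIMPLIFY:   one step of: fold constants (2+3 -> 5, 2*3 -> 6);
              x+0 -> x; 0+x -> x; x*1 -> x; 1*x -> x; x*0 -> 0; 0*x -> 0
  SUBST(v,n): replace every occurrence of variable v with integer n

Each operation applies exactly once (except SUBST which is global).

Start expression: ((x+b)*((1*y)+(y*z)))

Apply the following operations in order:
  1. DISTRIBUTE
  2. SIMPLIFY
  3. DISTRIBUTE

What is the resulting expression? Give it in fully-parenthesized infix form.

Start: ((x+b)*((1*y)+(y*z)))
Apply DISTRIBUTE at root (target: ((x+b)*((1*y)+(y*z)))): ((x+b)*((1*y)+(y*z))) -> (((x+b)*(1*y))+((x+b)*(y*z)))
Apply SIMPLIFY at LR (target: (1*y)): (((x+b)*(1*y))+((x+b)*(y*z))) -> (((x+b)*y)+((x+b)*(y*z)))
Apply DISTRIBUTE at L (target: ((x+b)*y)): (((x+b)*y)+((x+b)*(y*z))) -> (((x*y)+(b*y))+((x+b)*(y*z)))

Answer: (((x*y)+(b*y))+((x+b)*(y*z)))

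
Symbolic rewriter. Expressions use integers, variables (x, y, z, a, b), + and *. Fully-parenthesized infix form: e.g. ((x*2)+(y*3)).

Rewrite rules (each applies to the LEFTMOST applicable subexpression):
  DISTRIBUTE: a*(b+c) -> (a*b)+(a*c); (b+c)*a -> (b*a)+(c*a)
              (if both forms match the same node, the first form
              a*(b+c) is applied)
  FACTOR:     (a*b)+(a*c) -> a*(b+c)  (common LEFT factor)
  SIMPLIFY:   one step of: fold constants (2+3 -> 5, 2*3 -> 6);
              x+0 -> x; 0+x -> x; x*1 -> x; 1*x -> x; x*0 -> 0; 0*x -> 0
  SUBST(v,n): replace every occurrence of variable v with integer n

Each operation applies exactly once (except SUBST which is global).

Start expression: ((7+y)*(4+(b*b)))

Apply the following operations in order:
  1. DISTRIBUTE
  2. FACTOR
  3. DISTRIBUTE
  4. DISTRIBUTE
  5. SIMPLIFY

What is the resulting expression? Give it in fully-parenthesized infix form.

Start: ((7+y)*(4+(b*b)))
Apply DISTRIBUTE at root (target: ((7+y)*(4+(b*b)))): ((7+y)*(4+(b*b))) -> (((7+y)*4)+((7+y)*(b*b)))
Apply FACTOR at root (target: (((7+y)*4)+((7+y)*(b*b)))): (((7+y)*4)+((7+y)*(b*b))) -> ((7+y)*(4+(b*b)))
Apply DISTRIBUTE at root (target: ((7+y)*(4+(b*b)))): ((7+y)*(4+(b*b))) -> (((7+y)*4)+((7+y)*(b*b)))
Apply DISTRIBUTE at L (target: ((7+y)*4)): (((7+y)*4)+((7+y)*(b*b))) -> (((7*4)+(y*4))+((7+y)*(b*b)))
Apply SIMPLIFY at LL (target: (7*4)): (((7*4)+(y*4))+((7+y)*(b*b))) -> ((28+(y*4))+((7+y)*(b*b)))

Answer: ((28+(y*4))+((7+y)*(b*b)))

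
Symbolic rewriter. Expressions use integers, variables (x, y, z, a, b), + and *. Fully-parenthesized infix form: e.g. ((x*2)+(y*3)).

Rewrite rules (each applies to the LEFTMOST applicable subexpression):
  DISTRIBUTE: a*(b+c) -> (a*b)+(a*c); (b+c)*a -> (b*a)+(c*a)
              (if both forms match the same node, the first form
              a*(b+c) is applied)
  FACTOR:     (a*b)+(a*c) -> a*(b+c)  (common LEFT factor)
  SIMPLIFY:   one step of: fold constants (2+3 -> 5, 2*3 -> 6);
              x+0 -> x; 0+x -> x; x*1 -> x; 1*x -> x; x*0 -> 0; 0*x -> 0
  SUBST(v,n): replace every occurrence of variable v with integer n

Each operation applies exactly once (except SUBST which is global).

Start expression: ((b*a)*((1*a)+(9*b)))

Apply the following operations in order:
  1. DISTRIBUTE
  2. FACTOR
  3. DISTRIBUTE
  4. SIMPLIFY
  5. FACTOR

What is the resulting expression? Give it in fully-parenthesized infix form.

Start: ((b*a)*((1*a)+(9*b)))
Apply DISTRIBUTE at root (target: ((b*a)*((1*a)+(9*b)))): ((b*a)*((1*a)+(9*b))) -> (((b*a)*(1*a))+((b*a)*(9*b)))
Apply FACTOR at root (target: (((b*a)*(1*a))+((b*a)*(9*b)))): (((b*a)*(1*a))+((b*a)*(9*b))) -> ((b*a)*((1*a)+(9*b)))
Apply DISTRIBUTE at root (target: ((b*a)*((1*a)+(9*b)))): ((b*a)*((1*a)+(9*b))) -> (((b*a)*(1*a))+((b*a)*(9*b)))
Apply SIMPLIFY at LR (target: (1*a)): (((b*a)*(1*a))+((b*a)*(9*b))) -> (((b*a)*a)+((b*a)*(9*b)))
Apply FACTOR at root (target: (((b*a)*a)+((b*a)*(9*b)))): (((b*a)*a)+((b*a)*(9*b))) -> ((b*a)*(a+(9*b)))

Answer: ((b*a)*(a+(9*b)))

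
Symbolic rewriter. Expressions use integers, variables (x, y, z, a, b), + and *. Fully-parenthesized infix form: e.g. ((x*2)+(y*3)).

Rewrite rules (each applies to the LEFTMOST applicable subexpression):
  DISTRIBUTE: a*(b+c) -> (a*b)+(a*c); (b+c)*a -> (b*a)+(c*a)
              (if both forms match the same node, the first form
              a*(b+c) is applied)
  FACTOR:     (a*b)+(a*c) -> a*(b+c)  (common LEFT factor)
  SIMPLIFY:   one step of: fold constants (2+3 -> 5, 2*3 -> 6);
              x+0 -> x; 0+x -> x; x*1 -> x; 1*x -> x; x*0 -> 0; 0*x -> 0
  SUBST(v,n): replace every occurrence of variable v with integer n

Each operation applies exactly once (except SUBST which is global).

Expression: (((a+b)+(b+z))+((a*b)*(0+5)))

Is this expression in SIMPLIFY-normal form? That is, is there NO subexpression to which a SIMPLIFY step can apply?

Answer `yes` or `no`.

Answer: no

Derivation:
Expression: (((a+b)+(b+z))+((a*b)*(0+5)))
Scanning for simplifiable subexpressions (pre-order)...
  at root: (((a+b)+(b+z))+((a*b)*(0+5))) (not simplifiable)
  at L: ((a+b)+(b+z)) (not simplifiable)
  at LL: (a+b) (not simplifiable)
  at LR: (b+z) (not simplifiable)
  at R: ((a*b)*(0+5)) (not simplifiable)
  at RL: (a*b) (not simplifiable)
  at RR: (0+5) (SIMPLIFIABLE)
Found simplifiable subexpr at path RR: (0+5)
One SIMPLIFY step would give: (((a+b)+(b+z))+((a*b)*5))
-> NOT in normal form.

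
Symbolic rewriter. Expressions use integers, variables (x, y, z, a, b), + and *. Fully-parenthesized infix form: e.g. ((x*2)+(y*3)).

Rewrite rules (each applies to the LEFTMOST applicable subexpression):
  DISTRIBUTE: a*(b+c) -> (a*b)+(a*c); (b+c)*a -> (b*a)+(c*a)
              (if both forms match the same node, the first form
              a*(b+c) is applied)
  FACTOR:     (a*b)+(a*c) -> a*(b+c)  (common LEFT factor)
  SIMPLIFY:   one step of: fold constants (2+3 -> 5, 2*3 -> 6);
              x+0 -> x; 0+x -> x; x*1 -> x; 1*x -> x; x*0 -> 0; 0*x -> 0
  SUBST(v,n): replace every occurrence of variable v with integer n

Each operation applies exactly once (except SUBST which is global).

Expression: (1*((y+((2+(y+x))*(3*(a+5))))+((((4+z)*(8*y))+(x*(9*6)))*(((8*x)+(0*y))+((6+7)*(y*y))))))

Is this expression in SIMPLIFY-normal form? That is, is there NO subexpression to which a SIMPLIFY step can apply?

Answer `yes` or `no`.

Answer: no

Derivation:
Expression: (1*((y+((2+(y+x))*(3*(a+5))))+((((4+z)*(8*y))+(x*(9*6)))*(((8*x)+(0*y))+((6+7)*(y*y))))))
Scanning for simplifiable subexpressions (pre-order)...
  at root: (1*((y+((2+(y+x))*(3*(a+5))))+((((4+z)*(8*y))+(x*(9*6)))*(((8*x)+(0*y))+((6+7)*(y*y)))))) (SIMPLIFIABLE)
  at R: ((y+((2+(y+x))*(3*(a+5))))+((((4+z)*(8*y))+(x*(9*6)))*(((8*x)+(0*y))+((6+7)*(y*y))))) (not simplifiable)
  at RL: (y+((2+(y+x))*(3*(a+5)))) (not simplifiable)
  at RLR: ((2+(y+x))*(3*(a+5))) (not simplifiable)
  at RLRL: (2+(y+x)) (not simplifiable)
  at RLRLR: (y+x) (not simplifiable)
  at RLRR: (3*(a+5)) (not simplifiable)
  at RLRRR: (a+5) (not simplifiable)
  at RR: ((((4+z)*(8*y))+(x*(9*6)))*(((8*x)+(0*y))+((6+7)*(y*y)))) (not simplifiable)
  at RRL: (((4+z)*(8*y))+(x*(9*6))) (not simplifiable)
  at RRLL: ((4+z)*(8*y)) (not simplifiable)
  at RRLLL: (4+z) (not simplifiable)
  at RRLLR: (8*y) (not simplifiable)
  at RRLR: (x*(9*6)) (not simplifiable)
  at RRLRR: (9*6) (SIMPLIFIABLE)
  at RRR: (((8*x)+(0*y))+((6+7)*(y*y))) (not simplifiable)
  at RRRL: ((8*x)+(0*y)) (not simplifiable)
  at RRRLL: (8*x) (not simplifiable)
  at RRRLR: (0*y) (SIMPLIFIABLE)
  at RRRR: ((6+7)*(y*y)) (not simplifiable)
  at RRRRL: (6+7) (SIMPLIFIABLE)
  at RRRRR: (y*y) (not simplifiable)
Found simplifiable subexpr at path root: (1*((y+((2+(y+x))*(3*(a+5))))+((((4+z)*(8*y))+(x*(9*6)))*(((8*x)+(0*y))+((6+7)*(y*y))))))
One SIMPLIFY step would give: ((y+((2+(y+x))*(3*(a+5))))+((((4+z)*(8*y))+(x*(9*6)))*(((8*x)+(0*y))+((6+7)*(y*y)))))
-> NOT in normal form.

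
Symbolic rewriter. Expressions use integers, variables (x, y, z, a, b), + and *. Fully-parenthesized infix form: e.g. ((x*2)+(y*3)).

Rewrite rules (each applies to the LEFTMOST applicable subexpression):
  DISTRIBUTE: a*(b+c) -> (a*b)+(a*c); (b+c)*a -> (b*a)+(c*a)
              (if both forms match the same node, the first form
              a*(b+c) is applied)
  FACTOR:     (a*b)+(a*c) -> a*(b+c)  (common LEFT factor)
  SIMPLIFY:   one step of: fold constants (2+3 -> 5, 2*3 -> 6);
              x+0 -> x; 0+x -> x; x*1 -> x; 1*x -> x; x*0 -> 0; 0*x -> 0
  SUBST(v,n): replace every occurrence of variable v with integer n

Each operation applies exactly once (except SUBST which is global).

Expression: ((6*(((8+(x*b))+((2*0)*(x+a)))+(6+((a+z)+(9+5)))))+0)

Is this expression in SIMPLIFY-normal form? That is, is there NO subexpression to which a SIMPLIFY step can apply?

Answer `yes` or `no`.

Answer: no

Derivation:
Expression: ((6*(((8+(x*b))+((2*0)*(x+a)))+(6+((a+z)+(9+5)))))+0)
Scanning for simplifiable subexpressions (pre-order)...
  at root: ((6*(((8+(x*b))+((2*0)*(x+a)))+(6+((a+z)+(9+5)))))+0) (SIMPLIFIABLE)
  at L: (6*(((8+(x*b))+((2*0)*(x+a)))+(6+((a+z)+(9+5))))) (not simplifiable)
  at LR: (((8+(x*b))+((2*0)*(x+a)))+(6+((a+z)+(9+5)))) (not simplifiable)
  at LRL: ((8+(x*b))+((2*0)*(x+a))) (not simplifiable)
  at LRLL: (8+(x*b)) (not simplifiable)
  at LRLLR: (x*b) (not simplifiable)
  at LRLR: ((2*0)*(x+a)) (not simplifiable)
  at LRLRL: (2*0) (SIMPLIFIABLE)
  at LRLRR: (x+a) (not simplifiable)
  at LRR: (6+((a+z)+(9+5))) (not simplifiable)
  at LRRR: ((a+z)+(9+5)) (not simplifiable)
  at LRRRL: (a+z) (not simplifiable)
  at LRRRR: (9+5) (SIMPLIFIABLE)
Found simplifiable subexpr at path root: ((6*(((8+(x*b))+((2*0)*(x+a)))+(6+((a+z)+(9+5)))))+0)
One SIMPLIFY step would give: (6*(((8+(x*b))+((2*0)*(x+a)))+(6+((a+z)+(9+5)))))
-> NOT in normal form.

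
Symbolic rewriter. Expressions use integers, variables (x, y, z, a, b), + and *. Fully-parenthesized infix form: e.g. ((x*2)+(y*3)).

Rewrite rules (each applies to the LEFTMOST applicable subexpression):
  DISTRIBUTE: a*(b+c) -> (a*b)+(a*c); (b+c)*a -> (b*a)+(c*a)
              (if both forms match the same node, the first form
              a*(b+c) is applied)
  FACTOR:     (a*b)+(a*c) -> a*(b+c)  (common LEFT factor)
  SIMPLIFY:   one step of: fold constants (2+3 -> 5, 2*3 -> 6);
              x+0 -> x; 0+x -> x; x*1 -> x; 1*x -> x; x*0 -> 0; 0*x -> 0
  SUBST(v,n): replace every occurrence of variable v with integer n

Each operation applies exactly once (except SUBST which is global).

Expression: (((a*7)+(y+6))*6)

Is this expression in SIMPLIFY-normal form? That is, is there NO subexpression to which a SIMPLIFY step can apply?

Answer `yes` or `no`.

Answer: yes

Derivation:
Expression: (((a*7)+(y+6))*6)
Scanning for simplifiable subexpressions (pre-order)...
  at root: (((a*7)+(y+6))*6) (not simplifiable)
  at L: ((a*7)+(y+6)) (not simplifiable)
  at LL: (a*7) (not simplifiable)
  at LR: (y+6) (not simplifiable)
Result: no simplifiable subexpression found -> normal form.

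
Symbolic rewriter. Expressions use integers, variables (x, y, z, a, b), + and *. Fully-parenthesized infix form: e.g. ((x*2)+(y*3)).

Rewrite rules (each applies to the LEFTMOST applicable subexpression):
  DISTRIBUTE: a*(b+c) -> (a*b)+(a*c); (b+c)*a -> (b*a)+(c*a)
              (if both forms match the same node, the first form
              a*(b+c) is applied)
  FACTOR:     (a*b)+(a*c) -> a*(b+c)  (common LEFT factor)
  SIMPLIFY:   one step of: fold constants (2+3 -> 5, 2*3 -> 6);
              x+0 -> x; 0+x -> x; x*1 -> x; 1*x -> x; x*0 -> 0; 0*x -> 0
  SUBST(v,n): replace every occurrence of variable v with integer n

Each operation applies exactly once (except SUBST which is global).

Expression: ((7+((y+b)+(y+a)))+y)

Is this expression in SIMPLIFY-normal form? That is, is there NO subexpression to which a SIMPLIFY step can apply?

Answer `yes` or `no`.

Answer: yes

Derivation:
Expression: ((7+((y+b)+(y+a)))+y)
Scanning for simplifiable subexpressions (pre-order)...
  at root: ((7+((y+b)+(y+a)))+y) (not simplifiable)
  at L: (7+((y+b)+(y+a))) (not simplifiable)
  at LR: ((y+b)+(y+a)) (not simplifiable)
  at LRL: (y+b) (not simplifiable)
  at LRR: (y+a) (not simplifiable)
Result: no simplifiable subexpression found -> normal form.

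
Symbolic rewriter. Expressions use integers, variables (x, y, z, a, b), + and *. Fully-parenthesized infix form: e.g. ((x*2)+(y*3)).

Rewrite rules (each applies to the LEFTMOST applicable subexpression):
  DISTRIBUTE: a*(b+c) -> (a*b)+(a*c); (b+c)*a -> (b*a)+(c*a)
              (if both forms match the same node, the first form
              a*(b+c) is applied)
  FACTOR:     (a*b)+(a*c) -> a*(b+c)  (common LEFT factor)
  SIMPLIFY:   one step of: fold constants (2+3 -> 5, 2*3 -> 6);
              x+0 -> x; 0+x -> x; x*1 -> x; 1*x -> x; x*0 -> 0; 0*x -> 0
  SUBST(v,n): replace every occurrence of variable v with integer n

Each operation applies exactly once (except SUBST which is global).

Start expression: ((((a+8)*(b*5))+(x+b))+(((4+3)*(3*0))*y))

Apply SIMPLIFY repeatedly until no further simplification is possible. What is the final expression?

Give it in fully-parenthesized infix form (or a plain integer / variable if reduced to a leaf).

Answer: (((a+8)*(b*5))+(x+b))

Derivation:
Start: ((((a+8)*(b*5))+(x+b))+(((4+3)*(3*0))*y))
Step 1: at RLL: (4+3) -> 7; overall: ((((a+8)*(b*5))+(x+b))+(((4+3)*(3*0))*y)) -> ((((a+8)*(b*5))+(x+b))+((7*(3*0))*y))
Step 2: at RLR: (3*0) -> 0; overall: ((((a+8)*(b*5))+(x+b))+((7*(3*0))*y)) -> ((((a+8)*(b*5))+(x+b))+((7*0)*y))
Step 3: at RL: (7*0) -> 0; overall: ((((a+8)*(b*5))+(x+b))+((7*0)*y)) -> ((((a+8)*(b*5))+(x+b))+(0*y))
Step 4: at R: (0*y) -> 0; overall: ((((a+8)*(b*5))+(x+b))+(0*y)) -> ((((a+8)*(b*5))+(x+b))+0)
Step 5: at root: ((((a+8)*(b*5))+(x+b))+0) -> (((a+8)*(b*5))+(x+b)); overall: ((((a+8)*(b*5))+(x+b))+0) -> (((a+8)*(b*5))+(x+b))
Fixed point: (((a+8)*(b*5))+(x+b))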